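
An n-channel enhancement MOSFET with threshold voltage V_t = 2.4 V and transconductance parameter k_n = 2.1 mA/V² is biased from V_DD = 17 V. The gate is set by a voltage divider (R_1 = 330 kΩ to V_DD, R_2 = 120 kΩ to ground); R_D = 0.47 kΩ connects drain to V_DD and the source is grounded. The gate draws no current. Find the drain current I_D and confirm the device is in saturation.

I_D ≈ 4.8 mA

V_G = V_DD·R_2/(R_1+R_2) = 17×120/450 = 4.53 V. With the source grounded, V_GS = V_G = 4.53 V.
Assume saturation: I_D = (k_n/2)(V_GS − V_t)² = (2.1/2)×(4.53 − 2.4)² = 1.05×2.13² = 4.78 mA.
V_DS = V_DD − I_D·R_D = 17 − 4.78×0.47 = 14.8 V.
Saturation requires V_DS ≥ V_GS − V_t = 2.13 V; 14.8 ≥ 2.13 ✓.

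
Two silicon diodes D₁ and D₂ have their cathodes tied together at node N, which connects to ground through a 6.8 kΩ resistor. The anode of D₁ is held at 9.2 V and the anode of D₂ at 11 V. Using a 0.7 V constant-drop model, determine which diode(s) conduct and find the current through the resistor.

Only D₂ conducts; I_R ≈ 1.5 mA

Assume both conduct. Then node N would need to be at both 9.2−0.7 = 8.5 V and 11−0.7 = 10.3 V, which is impossible.
Assume only D₂ conducts: V_N = 11 − 0.7 = 10.3 V, so I_R = 10.3/6.8 = 1.51 mA.
Check D₁: its anode-to-cathode voltage is 9.2 − 10.3 = -1.1 V < 0.7 V, so it is off. The assumption is consistent.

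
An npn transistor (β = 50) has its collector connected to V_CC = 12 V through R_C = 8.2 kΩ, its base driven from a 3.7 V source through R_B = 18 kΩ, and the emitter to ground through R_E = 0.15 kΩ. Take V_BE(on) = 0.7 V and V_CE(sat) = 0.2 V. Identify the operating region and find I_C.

saturation; I_C ≈ 1.4 mA

Assume active: I_B = (3.7 − 0.7)/(18 + 51×0.15) = 0.117 mA, I_C = β·I_B = 5.85 mA.
Then V_CE = 12 − 5.85×8.2 − 5.96×0.15 = -36.8 V < 0.2 V — the active assumption fails.
Re-solve with V_CE = 0.2 V. KCL at the emitter: V_E/R_E = (V_BB−0.7−V_E)/R_B + (V_CC−0.2−V_E)/R_C, giving V_E = 0.235 V.
I_C = (V_CC − 0.2 − V_E)/R_C = (11.8 − 0.235)/8.2 = 1.41 mA.
Check: I_B = (3 − 0.235)/18 = 0.154 mA, and β·I_B = 7.68 mA > I_C, confirming saturation.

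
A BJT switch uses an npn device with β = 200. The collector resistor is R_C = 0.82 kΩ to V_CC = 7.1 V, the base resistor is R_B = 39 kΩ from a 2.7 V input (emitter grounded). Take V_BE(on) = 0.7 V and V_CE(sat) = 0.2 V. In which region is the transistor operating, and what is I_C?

Assume active: I_B = (2.7 − 0.7)/39 = 0.0513 mA, giving I_C = β·I_B = 10.3 mA.
But then V_CE = 7.1 − 10.3×0.82 = -1.31 V < V_CE(sat) = 0.2 V — impossible in the active region.
So the transistor is saturated. With V_CE = 0.2 V, I_C = (V_CC − 0.2)/R_C = 6.9/0.82 = 8.41 mA.
Check: β·I_B = 10.3 mA > I_C = 8.41 mA, confirming saturation.

saturation; I_C ≈ 8.4 mA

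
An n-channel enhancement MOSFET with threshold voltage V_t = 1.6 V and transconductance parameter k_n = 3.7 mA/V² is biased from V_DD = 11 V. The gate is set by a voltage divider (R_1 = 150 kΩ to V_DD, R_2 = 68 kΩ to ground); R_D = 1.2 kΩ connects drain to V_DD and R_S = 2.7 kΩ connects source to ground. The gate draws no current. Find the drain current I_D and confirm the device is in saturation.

I_D ≈ 0.49 mA

V_G = V_DD·R_2/(R_1+R_2) = 11×68/218 = 3.43 V.
Assume saturation: I_D = (k_n/2)(V_GS − V_t)² with V_GS = V_G − I_D·R_S = 3.43 − 2.7·I_D.
Substituting gives 13.5·I_D² − 19.3·I_D + 6.2 = 0, with roots I_D = 0.488 or 0.943 mA.
The root I_D = 0.943 mA gives V_GS = 0.886 V ≤ V_t, so take I_D = 0.488 mA.
Then V_GS = 2.11 V and V_DS = V_DD − I_D(R_D+R_S) = 11 − 0.488×3.9 = 9.1 V.
Saturation requires V_DS ≥ V_GS − V_t = 0.514 V; 9.1 ≥ 0.514 ✓.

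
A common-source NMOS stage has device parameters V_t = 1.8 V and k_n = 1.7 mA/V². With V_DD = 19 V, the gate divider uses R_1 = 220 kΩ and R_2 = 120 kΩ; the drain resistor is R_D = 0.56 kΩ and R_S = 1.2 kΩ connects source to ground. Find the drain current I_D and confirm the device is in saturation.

V_G = V_DD·R_2/(R_1+R_2) = 19×120/340 = 6.71 V.
Assume saturation: I_D = (k_n/2)(V_GS − V_t)² with V_GS = V_G − I_D·R_S = 6.71 − 1.2·I_D.
Substituting gives 1.22·I_D² − 11·I_D + 20.5 = 0, with roots I_D = 2.62 or 6.37 mA.
The root I_D = 6.37 mA gives V_GS = -0.937 V ≤ V_t, so take I_D = 2.62 mA.
Then V_GS = 3.56 V and V_DS = V_DD − I_D(R_D+R_S) = 19 − 2.62×1.76 = 14.4 V.
Saturation requires V_DS ≥ V_GS − V_t = 1.76 V; 14.4 ≥ 1.76 ✓.

I_D ≈ 2.6 mA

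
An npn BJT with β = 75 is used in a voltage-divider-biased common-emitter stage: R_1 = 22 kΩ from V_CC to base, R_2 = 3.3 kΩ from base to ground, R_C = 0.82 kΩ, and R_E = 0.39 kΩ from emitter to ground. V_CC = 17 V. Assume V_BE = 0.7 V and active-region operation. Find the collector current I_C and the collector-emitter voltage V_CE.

I_C ≈ 3.5 mA, V_CE ≈ 13 V

Thevenize the base divider: V_Th = V_CC·R_2/(R_1+R_2) = 17×3.3/25.3 = 2.22 V, R_Th = R_1‖R_2 = 2.87 kΩ.
Base-emitter loop: V_Th = I_B·R_Th + V_BE + (β+1)I_B·R_E, so I_B = (2.22 − 0.7) / (2.87 + 76×0.39) = 0.0467 mA.
I_C = β·I_B = 75×0.0467 = 3.5 mA, and I_E = (β+1)I_B = 3.55 mA.
V_CE = V_CC − I_C·R_C − I_E·R_E = 17 − 3.5×0.82 − 3.55×0.39 = 12.7 V.
V_CE = 12.7 V > 0.2 V confirms active-region operation.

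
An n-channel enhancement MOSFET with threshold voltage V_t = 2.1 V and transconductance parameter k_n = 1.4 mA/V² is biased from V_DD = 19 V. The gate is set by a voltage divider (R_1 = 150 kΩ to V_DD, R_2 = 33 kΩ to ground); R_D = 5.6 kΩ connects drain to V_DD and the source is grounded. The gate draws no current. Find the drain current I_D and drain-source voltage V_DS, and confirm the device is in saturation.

V_G = V_DD·R_2/(R_1+R_2) = 19×33/183 = 3.43 V. With the source grounded, V_GS = V_G = 3.43 V.
Assume saturation: I_D = (k_n/2)(V_GS − V_t)² = (1.4/2)×(3.43 − 2.1)² = 0.7×1.33² = 1.23 mA.
V_DS = V_DD − I_D·R_D = 19 − 1.23×5.6 = 12.1 V.
Saturation requires V_DS ≥ V_GS − V_t = 1.33 V; 12.1 ≥ 1.33 ✓.

I_D ≈ 1.2 mA, V_DS ≈ 12 V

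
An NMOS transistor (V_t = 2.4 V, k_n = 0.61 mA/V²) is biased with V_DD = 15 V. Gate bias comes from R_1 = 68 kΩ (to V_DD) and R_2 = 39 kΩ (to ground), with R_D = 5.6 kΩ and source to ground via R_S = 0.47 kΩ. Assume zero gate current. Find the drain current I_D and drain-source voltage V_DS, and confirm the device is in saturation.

I_D ≈ 1.6 mA, V_DS ≈ 5.2 V

V_G = V_DD·R_2/(R_1+R_2) = 15×39/107 = 5.47 V.
Assume saturation: I_D = (k_n/2)(V_GS − V_t)² with V_GS = V_G − I_D·R_S = 5.47 − 0.47·I_D.
Substituting gives 0.0674·I_D² − 1.88·I_D + 2.87 = 0, with roots I_D = 1.62 or 26.3 mA.
The root I_D = 26.3 mA gives V_GS = -6.88 V ≤ V_t, so take I_D = 1.62 mA.
Then V_GS = 4.71 V and V_DS = V_DD − I_D(R_D+R_S) = 15 − 1.62×6.07 = 5.16 V.
Saturation requires V_DS ≥ V_GS − V_t = 2.31 V; 5.16 ≥ 2.31 ✓.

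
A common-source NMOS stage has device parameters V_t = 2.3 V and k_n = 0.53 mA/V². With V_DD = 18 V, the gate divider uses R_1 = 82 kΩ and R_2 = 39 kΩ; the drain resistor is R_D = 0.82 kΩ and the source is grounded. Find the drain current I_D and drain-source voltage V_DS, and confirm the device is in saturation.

V_G = V_DD·R_2/(R_1+R_2) = 18×39/121 = 5.8 V. With the source grounded, V_GS = V_G = 5.8 V.
Assume saturation: I_D = (k_n/2)(V_GS − V_t)² = (0.53/2)×(5.8 − 2.3)² = 0.265×3.5² = 3.25 mA.
V_DS = V_DD − I_D·R_D = 18 − 3.25×0.82 = 15.3 V.
Saturation requires V_DS ≥ V_GS − V_t = 3.5 V; 15.3 ≥ 3.5 ✓.

I_D ≈ 3.2 mA, V_DS ≈ 15 V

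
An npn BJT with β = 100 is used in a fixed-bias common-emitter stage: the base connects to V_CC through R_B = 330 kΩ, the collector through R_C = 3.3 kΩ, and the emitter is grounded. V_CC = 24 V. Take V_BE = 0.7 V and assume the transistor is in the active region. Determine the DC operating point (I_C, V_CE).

Base loop: V_CC = I_B·R_B + V_BE, so I_B = (24 − 0.7)/330 kΩ = 0.0706 mA.
In the active region I_C = β·I_B = 100 × 0.0706 = 7.06 mA.
Collector loop: V_CE = V_CC − I_C·R_C = 24 − 7.06×3.3 = 0.7 V.
Since V_CE = 0.7 V > V_CE(sat) ≈ 0.2 V, the transistor is in the active region as assumed.

I_C ≈ 7.1 mA, V_CE ≈ 0.7 V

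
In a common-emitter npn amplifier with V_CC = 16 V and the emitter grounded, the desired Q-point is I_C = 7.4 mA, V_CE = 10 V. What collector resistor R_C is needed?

Collector loop: V_CC = I_C·R_C + V_CE.
R_C = (V_CC − V_CE)/I_C = (16 − 10)/7.4 = 0.811 kΩ.

R_C ≈ 0.81 kΩ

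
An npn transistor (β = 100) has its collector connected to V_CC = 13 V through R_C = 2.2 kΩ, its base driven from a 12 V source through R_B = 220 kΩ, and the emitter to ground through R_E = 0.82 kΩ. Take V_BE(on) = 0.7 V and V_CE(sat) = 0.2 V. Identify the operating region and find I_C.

active; I_C ≈ 3.7 mA

Assume active. Base-emitter loop: I_B = (V_BB − V_BE)/(R_B + (β+1)R_E) = (12 − 0.7)/(220 + 101×0.82) = 0.0373 mA.
I_C = β·I_B = 100×0.0373 = 3.73 mA.
V_CE = V_CC − I_C·R_C − I_E·R_E = 13 − 3.73×2.2 − 3.77×0.82 = 1.7 V > V_CE(sat), so the active-region assumption holds.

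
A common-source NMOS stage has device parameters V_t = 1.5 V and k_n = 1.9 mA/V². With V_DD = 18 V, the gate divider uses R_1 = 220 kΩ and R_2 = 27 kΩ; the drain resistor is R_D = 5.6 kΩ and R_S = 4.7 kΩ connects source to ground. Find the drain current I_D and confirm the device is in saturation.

V_G = V_DD·R_2/(R_1+R_2) = 18×27/247 = 1.97 V.
Assume saturation: I_D = (k_n/2)(V_GS − V_t)² with V_GS = V_G − I_D·R_S = 1.97 − 4.7·I_D.
Substituting gives 21·I_D² − 5.18·I_D + 0.208 = 0, with roots I_D = 0.0505 or 0.196 mA.
The root I_D = 0.196 mA gives V_GS = 1.05 V ≤ V_t, so take I_D = 0.0505 mA.
Then V_GS = 1.73 V and V_DS = V_DD − I_D(R_D+R_S) = 18 − 0.0505×10.3 = 17.5 V.
Saturation requires V_DS ≥ V_GS − V_t = 0.23 V; 17.5 ≥ 0.23 ✓.

I_D ≈ 0.05 mA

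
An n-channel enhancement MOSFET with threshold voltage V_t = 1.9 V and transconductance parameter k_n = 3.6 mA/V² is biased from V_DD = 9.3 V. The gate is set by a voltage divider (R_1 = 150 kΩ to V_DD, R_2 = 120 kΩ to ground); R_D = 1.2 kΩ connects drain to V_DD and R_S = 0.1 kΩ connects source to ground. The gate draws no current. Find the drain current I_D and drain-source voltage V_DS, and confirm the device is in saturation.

V_G = V_DD·R_2/(R_1+R_2) = 9.3×120/270 = 4.13 V.
Assume saturation: I_D = (k_n/2)(V_GS − V_t)² with V_GS = V_G − I_D·R_S = 4.13 − 0.1·I_D.
Substituting gives 0.018·I_D² − 1.8·I_D + 8.98 = 0, with roots I_D = 5.25 or 95 mA.
The root I_D = 95 mA gives V_GS = -5.36 V ≤ V_t, so take I_D = 5.25 mA.
Then V_GS = 3.61 V and V_DS = V_DD − I_D(R_D+R_S) = 9.3 − 5.25×1.3 = 2.47 V.
Saturation requires V_DS ≥ V_GS − V_t = 1.71 V; 2.47 ≥ 1.71 ✓.

I_D ≈ 5.3 mA, V_DS ≈ 2.5 V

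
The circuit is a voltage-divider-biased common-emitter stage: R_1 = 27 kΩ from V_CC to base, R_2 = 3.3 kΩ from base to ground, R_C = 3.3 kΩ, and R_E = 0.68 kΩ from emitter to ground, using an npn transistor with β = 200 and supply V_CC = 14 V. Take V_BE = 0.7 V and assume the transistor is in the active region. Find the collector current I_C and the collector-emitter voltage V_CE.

I_C ≈ 1.2 mA, V_CE ≈ 9.3 V

Thevenize the base divider: V_Th = V_CC·R_2/(R_1+R_2) = 14×3.3/30.3 = 1.52 V, R_Th = R_1‖R_2 = 2.94 kΩ.
Base-emitter loop: V_Th = I_B·R_Th + V_BE + (β+1)I_B·R_E, so I_B = (1.52 − 0.7) / (2.94 + 201×0.68) = 0.00591 mA.
I_C = β·I_B = 200×0.00591 = 1.18 mA, and I_E = (β+1)I_B = 1.19 mA.
V_CE = V_CC − I_C·R_C − I_E·R_E = 14 − 1.18×3.3 − 1.19×0.68 = 9.29 V.
V_CE = 9.29 V > 0.2 V confirms active-region operation.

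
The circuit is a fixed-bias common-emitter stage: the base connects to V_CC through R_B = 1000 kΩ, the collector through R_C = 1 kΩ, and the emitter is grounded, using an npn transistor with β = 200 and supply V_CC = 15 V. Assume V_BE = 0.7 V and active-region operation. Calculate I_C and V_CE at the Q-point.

Base loop: V_CC = I_B·R_B + V_BE, so I_B = (15 − 0.7)/1000 kΩ = 0.0143 mA.
In the active region I_C = β·I_B = 200 × 0.0143 = 2.86 mA.
Collector loop: V_CE = V_CC − I_C·R_C = 15 − 2.86×1 = 12.1 V.
Since V_CE = 12.1 V > V_CE(sat) ≈ 0.2 V, the transistor is in the active region as assumed.

I_C ≈ 2.9 mA, V_CE ≈ 12 V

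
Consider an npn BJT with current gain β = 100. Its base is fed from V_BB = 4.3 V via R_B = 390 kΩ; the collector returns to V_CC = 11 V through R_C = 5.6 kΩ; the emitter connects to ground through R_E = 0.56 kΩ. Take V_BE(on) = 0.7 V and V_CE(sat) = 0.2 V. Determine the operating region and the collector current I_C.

active; I_C ≈ 0.81 mA

Assume active. Base-emitter loop: I_B = (V_BB − V_BE)/(R_B + (β+1)R_E) = (4.3 − 0.7)/(390 + 101×0.56) = 0.00806 mA.
I_C = β·I_B = 100×0.00806 = 0.806 mA.
V_CE = V_CC − I_C·R_C − I_E·R_E = 11 − 0.806×5.6 − 0.814×0.56 = 6.03 V > V_CE(sat), so the active-region assumption holds.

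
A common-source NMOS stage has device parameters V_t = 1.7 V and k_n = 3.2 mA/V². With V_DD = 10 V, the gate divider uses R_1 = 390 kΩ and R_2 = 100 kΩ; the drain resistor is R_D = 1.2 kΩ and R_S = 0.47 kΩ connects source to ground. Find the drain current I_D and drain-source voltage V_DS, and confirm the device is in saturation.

V_G = V_DD·R_2/(R_1+R_2) = 10×100/490 = 2.04 V.
Assume saturation: I_D = (k_n/2)(V_GS − V_t)² with V_GS = V_G − I_D·R_S = 2.04 − 0.47·I_D.
Substituting gives 0.353·I_D² − 1.51·I_D + 0.186 = 0, with roots I_D = 0.127 or 4.15 mA.
The root I_D = 4.15 mA gives V_GS = 0.0889 V ≤ V_t, so take I_D = 0.127 mA.
Then V_GS = 1.98 V and V_DS = V_DD − I_D(R_D+R_S) = 10 − 0.127×1.67 = 9.79 V.
Saturation requires V_DS ≥ V_GS − V_t = 0.281 V; 9.79 ≥ 0.281 ✓.

I_D ≈ 0.13 mA, V_DS ≈ 9.8 V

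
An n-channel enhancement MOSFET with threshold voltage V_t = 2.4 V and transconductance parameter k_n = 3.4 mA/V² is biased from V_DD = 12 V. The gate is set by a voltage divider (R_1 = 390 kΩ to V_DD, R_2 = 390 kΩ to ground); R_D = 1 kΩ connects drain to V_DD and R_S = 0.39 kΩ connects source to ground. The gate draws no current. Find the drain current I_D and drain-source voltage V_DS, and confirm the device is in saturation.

V_G = V_DD·R_2/(R_1+R_2) = 12×390/780 = 6 V.
Assume saturation: I_D = (k_n/2)(V_GS − V_t)² with V_GS = V_G − I_D·R_S = 6 − 0.39·I_D.
Substituting gives 0.259·I_D² − 5.77·I_D + 22 = 0, with roots I_D = 4.88 or 17.4 mA.
The root I_D = 17.4 mA gives V_GS = -0.803 V ≤ V_t, so take I_D = 4.88 mA.
Then V_GS = 4.1 V and V_DS = V_DD − I_D(R_D+R_S) = 12 − 4.88×1.39 = 5.21 V.
Saturation requires V_DS ≥ V_GS − V_t = 1.7 V; 5.21 ≥ 1.7 ✓.

I_D ≈ 4.9 mA, V_DS ≈ 5.2 V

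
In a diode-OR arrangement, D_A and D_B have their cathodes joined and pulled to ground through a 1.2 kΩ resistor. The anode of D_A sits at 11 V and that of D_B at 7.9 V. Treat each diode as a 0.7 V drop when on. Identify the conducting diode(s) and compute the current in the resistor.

Only D_A conducts; I_R ≈ 8.6 mA

Assume both conduct. Then node N would need to be at both 11−0.7 = 10.3 V and 7.9−0.7 = 7.2 V, which is impossible.
Assume only D_A conducts: V_N = 11 − 0.7 = 10.3 V, so I_R = 10.3/1.2 = 8.58 mA.
Check D_B: its anode-to-cathode voltage is 7.9 − 10.3 = -2.4 V < 0.7 V, so it is off. The assumption is consistent.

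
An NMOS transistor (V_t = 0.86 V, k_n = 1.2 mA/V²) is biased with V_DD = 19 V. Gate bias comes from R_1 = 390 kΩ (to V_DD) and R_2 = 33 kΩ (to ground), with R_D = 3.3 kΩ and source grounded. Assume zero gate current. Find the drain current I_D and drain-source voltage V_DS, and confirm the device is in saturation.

I_D ≈ 0.23 mA, V_DS ≈ 18 V

V_G = V_DD·R_2/(R_1+R_2) = 19×33/423 = 1.48 V. With the source grounded, V_GS = V_G = 1.48 V.
Assume saturation: I_D = (k_n/2)(V_GS − V_t)² = (1.2/2)×(1.48 − 0.86)² = 0.6×0.622² = 0.232 mA.
V_DS = V_DD − I_D·R_D = 19 − 0.232×3.3 = 18.2 V.
Saturation requires V_DS ≥ V_GS − V_t = 0.622 V; 18.2 ≥ 0.622 ✓.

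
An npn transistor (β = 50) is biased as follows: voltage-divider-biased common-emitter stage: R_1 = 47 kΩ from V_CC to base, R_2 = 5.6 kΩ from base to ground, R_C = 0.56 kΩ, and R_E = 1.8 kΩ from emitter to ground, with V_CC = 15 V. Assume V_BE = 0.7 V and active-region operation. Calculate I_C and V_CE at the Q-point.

Thevenize the base divider: V_Th = V_CC·R_2/(R_1+R_2) = 15×5.6/52.6 = 1.6 V, R_Th = R_1‖R_2 = 5 kΩ.
Base-emitter loop: V_Th = I_B·R_Th + V_BE + (β+1)I_B·R_E, so I_B = (1.6 − 0.7) / (5 + 51×1.8) = 0.00927 mA.
I_C = β·I_B = 50×0.00927 = 0.463 mA, and I_E = (β+1)I_B = 0.473 mA.
V_CE = V_CC − I_C·R_C − I_E·R_E = 15 − 0.463×0.56 − 0.473×1.8 = 13.9 V.
V_CE = 13.9 V > 0.2 V confirms active-region operation.

I_C ≈ 0.46 mA, V_CE ≈ 14 V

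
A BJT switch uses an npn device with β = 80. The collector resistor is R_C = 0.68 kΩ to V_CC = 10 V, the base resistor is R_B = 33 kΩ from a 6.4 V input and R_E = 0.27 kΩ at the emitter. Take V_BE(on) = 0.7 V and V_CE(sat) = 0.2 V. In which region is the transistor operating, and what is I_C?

Assume active. Base-emitter loop: I_B = (V_BB − V_BE)/(R_B + (β+1)R_E) = (6.4 − 0.7)/(33 + 81×0.27) = 0.104 mA.
I_C = β·I_B = 80×0.104 = 8.31 mA.
V_CE = V_CC − I_C·R_C − I_E·R_E = 10 − 8.31×0.68 − 8.41×0.27 = 2.08 V > V_CE(sat), so the active-region assumption holds.

active; I_C ≈ 8.3 mA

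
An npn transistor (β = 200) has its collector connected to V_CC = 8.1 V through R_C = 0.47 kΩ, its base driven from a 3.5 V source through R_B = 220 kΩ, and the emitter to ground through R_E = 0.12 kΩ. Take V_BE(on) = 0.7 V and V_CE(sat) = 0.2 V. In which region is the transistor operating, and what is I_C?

Assume active. Base-emitter loop: I_B = (V_BB − V_BE)/(R_B + (β+1)R_E) = (3.5 − 0.7)/(220 + 201×0.12) = 0.0115 mA.
I_C = β·I_B = 200×0.0115 = 2.29 mA.
V_CE = V_CC − I_C·R_C − I_E·R_E = 8.1 − 2.29×0.47 − 2.31×0.12 = 6.75 V > V_CE(sat), so the active-region assumption holds.

active; I_C ≈ 2.3 mA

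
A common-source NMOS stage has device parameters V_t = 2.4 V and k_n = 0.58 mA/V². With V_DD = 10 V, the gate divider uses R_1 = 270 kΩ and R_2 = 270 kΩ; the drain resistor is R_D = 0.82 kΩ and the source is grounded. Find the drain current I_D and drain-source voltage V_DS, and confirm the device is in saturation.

I_D ≈ 2 mA, V_DS ≈ 8.4 V

V_G = V_DD·R_2/(R_1+R_2) = 10×270/540 = 5 V. With the source grounded, V_GS = V_G = 5 V.
Assume saturation: I_D = (k_n/2)(V_GS − V_t)² = (0.58/2)×(5 − 2.4)² = 0.29×2.6² = 1.96 mA.
V_DS = V_DD − I_D·R_D = 10 − 1.96×0.82 = 8.39 V.
Saturation requires V_DS ≥ V_GS − V_t = 2.6 V; 8.39 ≥ 2.6 ✓.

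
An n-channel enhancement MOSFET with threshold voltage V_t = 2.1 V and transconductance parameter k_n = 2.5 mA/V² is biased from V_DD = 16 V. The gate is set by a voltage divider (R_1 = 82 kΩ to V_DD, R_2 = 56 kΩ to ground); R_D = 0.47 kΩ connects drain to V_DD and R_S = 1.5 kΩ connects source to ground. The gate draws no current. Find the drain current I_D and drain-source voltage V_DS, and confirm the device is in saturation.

I_D ≈ 2.1 mA, V_DS ≈ 12 V

V_G = V_DD·R_2/(R_1+R_2) = 16×56/138 = 6.49 V.
Assume saturation: I_D = (k_n/2)(V_GS − V_t)² with V_GS = V_G − I_D·R_S = 6.49 − 1.5·I_D.
Substituting gives 2.81·I_D² − 17.5·I_D + 24.1 = 0, with roots I_D = 2.07 or 4.14 mA.
The root I_D = 4.14 mA gives V_GS = 0.28 V ≤ V_t, so take I_D = 2.07 mA.
Then V_GS = 3.39 V and V_DS = V_DD − I_D(R_D+R_S) = 16 − 2.07×1.97 = 11.9 V.
Saturation requires V_DS ≥ V_GS − V_t = 1.29 V; 11.9 ≥ 1.29 ✓.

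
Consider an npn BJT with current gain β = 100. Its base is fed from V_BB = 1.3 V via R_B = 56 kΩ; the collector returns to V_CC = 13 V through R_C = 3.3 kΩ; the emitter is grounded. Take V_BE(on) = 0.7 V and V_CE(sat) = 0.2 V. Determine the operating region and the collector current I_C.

Assume active. Base-emitter loop: I_B = (V_BB − V_BE)/R_B = (1.3 − 0.7)/56 = 0.0107 mA.
I_C = β·I_B = 100×0.0107 = 1.07 mA.
V_CE = V_CC − I_C·R_C = 13 − 1.07×3.3 = 9.46 V > V_CE(sat), so the active-region assumption holds.

active; I_C ≈ 1.1 mA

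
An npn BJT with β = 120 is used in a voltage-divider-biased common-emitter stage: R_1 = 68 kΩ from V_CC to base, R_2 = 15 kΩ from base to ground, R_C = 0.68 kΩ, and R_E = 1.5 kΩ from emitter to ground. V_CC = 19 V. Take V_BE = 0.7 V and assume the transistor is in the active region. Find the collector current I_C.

Thevenize the base divider: V_Th = V_CC·R_2/(R_1+R_2) = 19×15/83 = 3.43 V, R_Th = R_1‖R_2 = 12.3 kΩ.
Base-emitter loop: V_Th = I_B·R_Th + V_BE + (β+1)I_B·R_E, so I_B = (3.43 − 0.7) / (12.3 + 121×1.5) = 0.0141 mA.
I_C = β·I_B = 120×0.0141 = 1.69 mA, and I_E = (β+1)I_B = 1.71 mA.
V_CE = V_CC − I_C·R_C − I_E·R_E = 19 − 1.69×0.68 − 1.71×1.5 = 15.3 V.
V_CE = 15.3 V > 0.2 V confirms active-region operation.

I_C ≈ 1.7 mA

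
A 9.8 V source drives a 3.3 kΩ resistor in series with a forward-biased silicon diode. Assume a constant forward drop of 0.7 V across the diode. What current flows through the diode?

I ≈ 2.8 mA

KVL around the loop: 9.8 = V_D + I·R = 0.7 + I × 3.3 kΩ.
So I = (9.8 − 0.7) / 3.3 kΩ = 9.1 / 3.3 = 2.76 mA.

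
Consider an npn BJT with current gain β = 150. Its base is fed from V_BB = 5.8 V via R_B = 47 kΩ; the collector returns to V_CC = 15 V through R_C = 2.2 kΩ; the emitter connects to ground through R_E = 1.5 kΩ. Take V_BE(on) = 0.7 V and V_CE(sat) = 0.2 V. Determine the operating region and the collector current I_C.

active; I_C ≈ 2.8 mA

Assume active. Base-emitter loop: I_B = (V_BB − V_BE)/(R_B + (β+1)R_E) = (5.8 − 0.7)/(47 + 151×1.5) = 0.0186 mA.
I_C = β·I_B = 150×0.0186 = 2.8 mA.
V_CE = V_CC − I_C·R_C − I_E·R_E = 15 − 2.8×2.2 − 2.82×1.5 = 4.62 V > V_CE(sat), so the active-region assumption holds.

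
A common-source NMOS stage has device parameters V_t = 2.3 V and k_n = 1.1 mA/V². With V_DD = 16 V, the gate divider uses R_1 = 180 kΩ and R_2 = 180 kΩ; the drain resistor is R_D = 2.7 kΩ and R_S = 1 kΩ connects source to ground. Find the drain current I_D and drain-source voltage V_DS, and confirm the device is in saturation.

I_D ≈ 3.3 mA, V_DS ≈ 3.9 V

V_G = V_DD·R_2/(R_1+R_2) = 16×180/360 = 8 V.
Assume saturation: I_D = (k_n/2)(V_GS − V_t)² with V_GS = V_G − I_D·R_S = 8 − 1·I_D.
Substituting gives 0.55·I_D² − 7.27·I_D + 17.9 = 0, with roots I_D = 3.26 or 9.95 mA.
The root I_D = 9.95 mA gives V_GS = -1.95 V ≤ V_t, so take I_D = 3.26 mA.
Then V_GS = 4.74 V and V_DS = V_DD − I_D(R_D+R_S) = 16 − 3.26×3.7 = 3.92 V.
Saturation requires V_DS ≥ V_GS − V_t = 2.44 V; 3.92 ≥ 2.44 ✓.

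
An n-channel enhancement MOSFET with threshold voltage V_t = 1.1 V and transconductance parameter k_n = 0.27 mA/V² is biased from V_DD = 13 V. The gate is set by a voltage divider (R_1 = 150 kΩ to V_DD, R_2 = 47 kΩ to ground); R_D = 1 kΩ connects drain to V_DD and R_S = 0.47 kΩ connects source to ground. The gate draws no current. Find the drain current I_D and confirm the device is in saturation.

I_D ≈ 0.44 mA

V_G = V_DD·R_2/(R_1+R_2) = 13×47/197 = 3.1 V.
Assume saturation: I_D = (k_n/2)(V_GS − V_t)² with V_GS = V_G − I_D·R_S = 3.1 − 0.47·I_D.
Substituting gives 0.0298·I_D² − 1.25·I_D + 0.541 = 0, with roots I_D = 0.436 or 41.6 mA.
The root I_D = 41.6 mA gives V_GS = -16.5 V ≤ V_t, so take I_D = 0.436 mA.
Then V_GS = 2.9 V and V_DS = V_DD − I_D(R_D+R_S) = 13 − 0.436×1.47 = 12.4 V.
Saturation requires V_DS ≥ V_GS − V_t = 1.8 V; 12.4 ≥ 1.8 ✓.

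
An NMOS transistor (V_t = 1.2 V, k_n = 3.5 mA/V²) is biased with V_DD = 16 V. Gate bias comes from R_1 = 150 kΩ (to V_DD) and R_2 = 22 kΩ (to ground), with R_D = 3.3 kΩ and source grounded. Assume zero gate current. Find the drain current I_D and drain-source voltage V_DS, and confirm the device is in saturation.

V_G = V_DD·R_2/(R_1+R_2) = 16×22/172 = 2.05 V. With the source grounded, V_GS = V_G = 2.05 V.
Assume saturation: I_D = (k_n/2)(V_GS − V_t)² = (3.5/2)×(2.05 − 1.2)² = 1.75×0.847² = 1.25 mA.
V_DS = V_DD − I_D·R_D = 16 − 1.25×3.3 = 11.9 V.
Saturation requires V_DS ≥ V_GS − V_t = 0.847 V; 11.9 ≥ 0.847 ✓.

I_D ≈ 1.3 mA, V_DS ≈ 12 V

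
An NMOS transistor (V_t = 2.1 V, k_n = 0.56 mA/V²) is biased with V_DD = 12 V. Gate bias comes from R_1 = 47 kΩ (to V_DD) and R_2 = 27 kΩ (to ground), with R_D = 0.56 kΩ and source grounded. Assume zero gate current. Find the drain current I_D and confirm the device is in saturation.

I_D ≈ 1.5 mA

V_G = V_DD·R_2/(R_1+R_2) = 12×27/74 = 4.38 V. With the source grounded, V_GS = V_G = 4.38 V.
Assume saturation: I_D = (k_n/2)(V_GS − V_t)² = (0.56/2)×(4.38 − 2.1)² = 0.28×2.28² = 1.45 mA.
V_DS = V_DD − I_D·R_D = 12 − 1.45×0.56 = 11.2 V.
Saturation requires V_DS ≥ V_GS − V_t = 2.28 V; 11.2 ≥ 2.28 ✓.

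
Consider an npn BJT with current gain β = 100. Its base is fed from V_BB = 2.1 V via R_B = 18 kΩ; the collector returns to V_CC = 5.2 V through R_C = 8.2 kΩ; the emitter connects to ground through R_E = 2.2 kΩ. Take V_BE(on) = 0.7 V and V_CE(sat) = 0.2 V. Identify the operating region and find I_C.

saturation; I_C ≈ 0.48 mA

Assume active: I_B = (2.1 − 0.7)/(18 + 101×2.2) = 0.00583 mA, I_C = β·I_B = 0.583 mA.
Then V_CE = 5.2 − 0.583×8.2 − 0.589×2.2 = -0.874 V < 0.2 V — the active assumption fails.
Re-solve with V_CE = 0.2 V. KCL at the emitter: V_E/R_E = (V_BB−0.7−V_E)/R_B + (V_CC−0.2−V_E)/R_C, giving V_E = 1.09 V.
I_C = (V_CC − 0.2 − V_E)/R_C = (5 − 1.09)/8.2 = 0.477 mA.
Check: I_B = (1.4 − 1.09)/18 = 0.0173 mA, and β·I_B = 1.73 mA > I_C, confirming saturation.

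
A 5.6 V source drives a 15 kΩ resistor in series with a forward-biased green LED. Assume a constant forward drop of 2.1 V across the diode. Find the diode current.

I ≈ 0.23 mA

KVL around the loop: 5.6 = V_D + I·R = 2.1 + I × 15 kΩ.
So I = (5.6 − 2.1) / 15 kΩ = 3.5 / 15 = 0.233 mA.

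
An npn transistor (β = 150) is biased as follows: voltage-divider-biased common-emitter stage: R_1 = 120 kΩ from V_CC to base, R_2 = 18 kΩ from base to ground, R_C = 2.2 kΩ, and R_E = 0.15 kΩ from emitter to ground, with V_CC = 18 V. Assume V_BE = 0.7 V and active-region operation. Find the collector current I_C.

I_C ≈ 6.5 mA

Thevenize the base divider: V_Th = V_CC·R_2/(R_1+R_2) = 18×18/138 = 2.35 V, R_Th = R_1‖R_2 = 15.7 kΩ.
Base-emitter loop: V_Th = I_B·R_Th + V_BE + (β+1)I_B·R_E, so I_B = (2.35 − 0.7) / (15.7 + 151×0.15) = 0.043 mA.
I_C = β·I_B = 150×0.043 = 6.45 mA, and I_E = (β+1)I_B = 6.5 mA.
V_CE = V_CC − I_C·R_C − I_E·R_E = 18 − 6.45×2.2 − 6.5×0.15 = 2.83 V.
V_CE = 2.83 V > 0.2 V confirms active-region operation.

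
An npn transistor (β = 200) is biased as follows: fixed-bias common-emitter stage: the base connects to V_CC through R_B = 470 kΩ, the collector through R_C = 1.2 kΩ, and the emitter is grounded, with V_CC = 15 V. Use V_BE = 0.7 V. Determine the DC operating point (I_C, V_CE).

I_C ≈ 6.1 mA, V_CE ≈ 7.7 V

Base loop: V_CC = I_B·R_B + V_BE, so I_B = (15 − 0.7)/470 kΩ = 0.0304 mA.
In the active region I_C = β·I_B = 200 × 0.0304 = 6.09 mA.
Collector loop: V_CE = V_CC − I_C·R_C = 15 − 6.09×1.2 = 7.7 V.
Since V_CE = 7.7 V > V_CE(sat) ≈ 0.2 V, the transistor is in the active region as assumed.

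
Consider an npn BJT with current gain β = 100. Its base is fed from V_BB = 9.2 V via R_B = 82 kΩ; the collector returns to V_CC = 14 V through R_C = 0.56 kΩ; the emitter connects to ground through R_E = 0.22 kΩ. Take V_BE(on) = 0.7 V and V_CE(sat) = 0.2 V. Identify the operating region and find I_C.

Assume active. Base-emitter loop: I_B = (V_BB − V_BE)/(R_B + (β+1)R_E) = (9.2 − 0.7)/(82 + 101×0.22) = 0.0816 mA.
I_C = β·I_B = 100×0.0816 = 8.16 mA.
V_CE = V_CC − I_C·R_C − I_E·R_E = 14 − 8.16×0.56 − 8.24×0.22 = 7.62 V > V_CE(sat), so the active-region assumption holds.

active; I_C ≈ 8.2 mA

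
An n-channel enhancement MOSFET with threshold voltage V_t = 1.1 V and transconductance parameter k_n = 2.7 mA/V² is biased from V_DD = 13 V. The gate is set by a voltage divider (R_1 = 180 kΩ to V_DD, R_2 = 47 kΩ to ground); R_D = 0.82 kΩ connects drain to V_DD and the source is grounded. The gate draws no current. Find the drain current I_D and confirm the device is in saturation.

I_D ≈ 3.4 mA

V_G = V_DD·R_2/(R_1+R_2) = 13×47/227 = 2.69 V. With the source grounded, V_GS = V_G = 2.69 V.
Assume saturation: I_D = (k_n/2)(V_GS − V_t)² = (2.7/2)×(2.69 − 1.1)² = 1.35×1.59² = 3.42 mA.
V_DS = V_DD − I_D·R_D = 13 − 3.42×0.82 = 10.2 V.
Saturation requires V_DS ≥ V_GS − V_t = 1.59 V; 10.2 ≥ 1.59 ✓.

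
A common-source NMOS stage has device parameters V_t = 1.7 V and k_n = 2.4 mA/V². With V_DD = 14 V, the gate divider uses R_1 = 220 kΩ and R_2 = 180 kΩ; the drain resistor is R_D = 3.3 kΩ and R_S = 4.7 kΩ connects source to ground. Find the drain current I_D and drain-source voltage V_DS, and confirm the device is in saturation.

V_G = V_DD·R_2/(R_1+R_2) = 14×180/400 = 6.3 V.
Assume saturation: I_D = (k_n/2)(V_GS − V_t)² with V_GS = V_G − I_D·R_S = 6.3 − 4.7·I_D.
Substituting gives 26.5·I_D² − 52.9·I_D + 25.4 = 0, with roots I_D = 0.805 or 1.19 mA.
The root I_D = 1.19 mA gives V_GS = 0.704 V ≤ V_t, so take I_D = 0.805 mA.
Then V_GS = 2.52 V and V_DS = V_DD − I_D(R_D+R_S) = 14 − 0.805×8 = 7.56 V.
Saturation requires V_DS ≥ V_GS − V_t = 0.819 V; 7.56 ≥ 0.819 ✓.

I_D ≈ 0.8 mA, V_DS ≈ 7.6 V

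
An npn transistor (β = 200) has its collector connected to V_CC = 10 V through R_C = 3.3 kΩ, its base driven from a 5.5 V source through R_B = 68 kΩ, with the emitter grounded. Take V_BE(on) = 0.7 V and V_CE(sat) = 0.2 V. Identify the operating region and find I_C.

Assume active: I_B = (5.5 − 0.7)/68 = 0.0706 mA, giving I_C = β·I_B = 14.1 mA.
But then V_CE = 10 − 14.1×3.3 = -36.6 V < V_CE(sat) = 0.2 V — impossible in the active region.
So the transistor is saturated. With V_CE = 0.2 V, I_C = (V_CC − 0.2)/R_C = 9.8/3.3 = 2.97 mA.
Check: β·I_B = 14.1 mA > I_C = 2.97 mA, confirming saturation.

saturation; I_C ≈ 3 mA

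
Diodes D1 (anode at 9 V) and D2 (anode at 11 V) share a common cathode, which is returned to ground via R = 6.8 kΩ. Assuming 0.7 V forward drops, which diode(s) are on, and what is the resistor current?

Assume both conduct. Then node N would need to be at both 9−0.7 = 8.3 V and 11−0.7 = 10.3 V, which is impossible.
Assume only D2 conducts: V_N = 11 − 0.7 = 10.3 V, so I_R = 10.3/6.8 = 1.51 mA.
Check D1: its anode-to-cathode voltage is 9 − 10.3 = -1.3 V < 0.7 V, so it is off. The assumption is consistent.

Only D2 conducts; I_R ≈ 1.5 mA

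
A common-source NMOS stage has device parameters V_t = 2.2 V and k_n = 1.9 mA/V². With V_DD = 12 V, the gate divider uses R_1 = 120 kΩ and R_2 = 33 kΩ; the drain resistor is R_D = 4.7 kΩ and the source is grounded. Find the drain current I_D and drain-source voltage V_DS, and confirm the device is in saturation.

V_G = V_DD·R_2/(R_1+R_2) = 12×33/153 = 2.59 V. With the source grounded, V_GS = V_G = 2.59 V.
Assume saturation: I_D = (k_n/2)(V_GS − V_t)² = (1.9/2)×(2.59 − 2.2)² = 0.95×0.388² = 0.143 mA.
V_DS = V_DD − I_D·R_D = 12 − 0.143×4.7 = 11.3 V.
Saturation requires V_DS ≥ V_GS − V_t = 0.388 V; 11.3 ≥ 0.388 ✓.

I_D ≈ 0.14 mA, V_DS ≈ 11 V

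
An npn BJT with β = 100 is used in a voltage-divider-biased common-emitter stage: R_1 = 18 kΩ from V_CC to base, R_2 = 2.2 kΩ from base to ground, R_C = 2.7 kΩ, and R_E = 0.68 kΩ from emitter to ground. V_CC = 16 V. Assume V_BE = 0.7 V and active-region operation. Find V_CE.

V_CE ≈ 11 V

Thevenize the base divider: V_Th = V_CC·R_2/(R_1+R_2) = 16×2.2/20.2 = 1.74 V, R_Th = R_1‖R_2 = 1.96 kΩ.
Base-emitter loop: V_Th = I_B·R_Th + V_BE + (β+1)I_B·R_E, so I_B = (1.74 − 0.7) / (1.96 + 101×0.68) = 0.0148 mA.
I_C = β·I_B = 100×0.0148 = 1.48 mA, and I_E = (β+1)I_B = 1.49 mA.
V_CE = V_CC − I_C·R_C − I_E·R_E = 16 − 1.48×2.7 − 1.49×0.68 = 11 V.
V_CE = 11 V > 0.2 V confirms active-region operation.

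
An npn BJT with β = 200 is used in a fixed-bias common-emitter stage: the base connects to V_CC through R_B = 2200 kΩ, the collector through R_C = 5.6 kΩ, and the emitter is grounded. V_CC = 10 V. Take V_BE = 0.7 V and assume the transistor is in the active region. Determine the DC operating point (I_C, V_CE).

Base loop: V_CC = I_B·R_B + V_BE, so I_B = (10 − 0.7)/2200 kΩ = 0.00423 mA.
In the active region I_C = β·I_B = 200 × 0.00423 = 0.845 mA.
Collector loop: V_CE = V_CC − I_C·R_C = 10 − 0.845×5.6 = 5.27 V.
Since V_CE = 5.27 V > V_CE(sat) ≈ 0.2 V, the transistor is in the active region as assumed.

I_C ≈ 0.85 mA, V_CE ≈ 5.3 V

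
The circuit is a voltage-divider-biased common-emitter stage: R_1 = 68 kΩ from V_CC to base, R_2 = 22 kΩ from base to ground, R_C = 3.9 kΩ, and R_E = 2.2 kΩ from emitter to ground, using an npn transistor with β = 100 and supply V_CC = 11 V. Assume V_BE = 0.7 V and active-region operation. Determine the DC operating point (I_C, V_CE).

I_C ≈ 0.83 mA, V_CE ≈ 5.9 V

Thevenize the base divider: V_Th = V_CC·R_2/(R_1+R_2) = 11×22/90 = 2.69 V, R_Th = R_1‖R_2 = 16.6 kΩ.
Base-emitter loop: V_Th = I_B·R_Th + V_BE + (β+1)I_B·R_E, so I_B = (2.69 − 0.7) / (16.6 + 101×2.2) = 0.00833 mA.
I_C = β·I_B = 100×0.00833 = 0.833 mA, and I_E = (β+1)I_B = 0.841 mA.
V_CE = V_CC − I_C·R_C − I_E·R_E = 11 − 0.833×3.9 − 0.841×2.2 = 5.9 V.
V_CE = 5.9 V > 0.2 V confirms active-region operation.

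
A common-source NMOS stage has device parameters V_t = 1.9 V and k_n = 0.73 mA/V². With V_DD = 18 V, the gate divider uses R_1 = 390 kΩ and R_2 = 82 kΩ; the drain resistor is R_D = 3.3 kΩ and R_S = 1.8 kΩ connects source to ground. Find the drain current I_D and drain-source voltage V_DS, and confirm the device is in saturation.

I_D ≈ 0.24 mA, V_DS ≈ 17 V

V_G = V_DD·R_2/(R_1+R_2) = 18×82/472 = 3.13 V.
Assume saturation: I_D = (k_n/2)(V_GS − V_t)² with V_GS = V_G − I_D·R_S = 3.13 − 1.8·I_D.
Substituting gives 1.18·I_D² − 2.61·I_D + 0.55 = 0, with roots I_D = 0.235 or 1.97 mA.
The root I_D = 1.97 mA gives V_GS = -0.425 V ≤ V_t, so take I_D = 0.235 mA.
Then V_GS = 2.7 V and V_DS = V_DD − I_D(R_D+R_S) = 18 − 0.235×5.1 = 16.8 V.
Saturation requires V_DS ≥ V_GS − V_t = 0.803 V; 16.8 ≥ 0.803 ✓.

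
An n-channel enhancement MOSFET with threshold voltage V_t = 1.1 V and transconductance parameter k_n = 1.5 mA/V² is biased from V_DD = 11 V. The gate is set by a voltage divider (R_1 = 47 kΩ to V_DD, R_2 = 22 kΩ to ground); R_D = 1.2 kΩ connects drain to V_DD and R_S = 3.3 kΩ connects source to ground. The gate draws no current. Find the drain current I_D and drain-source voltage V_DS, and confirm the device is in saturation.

V_G = V_DD·R_2/(R_1+R_2) = 11×22/69 = 3.51 V.
Assume saturation: I_D = (k_n/2)(V_GS − V_t)² with V_GS = V_G − I_D·R_S = 3.51 − 3.3·I_D.
Substituting gives 8.17·I_D² − 12.9·I_D + 4.35 = 0, with roots I_D = 0.486 or 1.1 mA.
The root I_D = 1.1 mA gives V_GS = -0.109 V ≤ V_t, so take I_D = 0.486 mA.
Then V_GS = 1.9 V and V_DS = V_DD − I_D(R_D+R_S) = 11 − 0.486×4.5 = 8.81 V.
Saturation requires V_DS ≥ V_GS − V_t = 0.805 V; 8.81 ≥ 0.805 ✓.

I_D ≈ 0.49 mA, V_DS ≈ 8.8 V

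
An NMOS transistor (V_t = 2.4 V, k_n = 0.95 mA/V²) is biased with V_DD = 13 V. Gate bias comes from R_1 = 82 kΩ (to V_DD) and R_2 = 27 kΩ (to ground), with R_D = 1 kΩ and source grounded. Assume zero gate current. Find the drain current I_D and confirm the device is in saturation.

I_D ≈ 0.32 mA

V_G = V_DD·R_2/(R_1+R_2) = 13×27/109 = 3.22 V. With the source grounded, V_GS = V_G = 3.22 V.
Assume saturation: I_D = (k_n/2)(V_GS − V_t)² = (0.95/2)×(3.22 − 2.4)² = 0.475×0.82² = 0.32 mA.
V_DS = V_DD − I_D·R_D = 13 − 0.32×1 = 12.7 V.
Saturation requires V_DS ≥ V_GS − V_t = 0.82 V; 12.7 ≥ 0.82 ✓.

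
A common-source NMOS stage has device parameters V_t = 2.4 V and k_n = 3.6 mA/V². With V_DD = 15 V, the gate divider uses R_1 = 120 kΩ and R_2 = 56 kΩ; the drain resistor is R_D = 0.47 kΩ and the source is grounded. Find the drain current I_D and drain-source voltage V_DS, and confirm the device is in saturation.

I_D ≈ 10 mA, V_DS ≈ 10 V

V_G = V_DD·R_2/(R_1+R_2) = 15×56/176 = 4.77 V. With the source grounded, V_GS = V_G = 4.77 V.
Assume saturation: I_D = (k_n/2)(V_GS − V_t)² = (3.6/2)×(4.77 − 2.4)² = 1.8×2.37² = 10.1 mA.
V_DS = V_DD − I_D·R_D = 15 − 10.1×0.47 = 10.2 V.
Saturation requires V_DS ≥ V_GS − V_t = 2.37 V; 10.2 ≥ 2.37 ✓.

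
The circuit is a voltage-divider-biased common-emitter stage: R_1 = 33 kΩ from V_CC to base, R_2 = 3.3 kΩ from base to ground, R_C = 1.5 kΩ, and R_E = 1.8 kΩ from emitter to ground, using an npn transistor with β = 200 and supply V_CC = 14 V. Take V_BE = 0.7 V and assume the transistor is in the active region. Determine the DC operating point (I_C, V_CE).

Thevenize the base divider: V_Th = V_CC·R_2/(R_1+R_2) = 14×3.3/36.3 = 1.27 V, R_Th = R_1‖R_2 = 3 kΩ.
Base-emitter loop: V_Th = I_B·R_Th + V_BE + (β+1)I_B·R_E, so I_B = (1.27 − 0.7) / (3 + 201×1.8) = 0.00157 mA.
I_C = β·I_B = 200×0.00157 = 0.314 mA, and I_E = (β+1)I_B = 0.316 mA.
V_CE = V_CC − I_C·R_C − I_E·R_E = 14 − 0.314×1.5 − 0.316×1.8 = 13 V.
V_CE = 13 V > 0.2 V confirms active-region operation.

I_C ≈ 0.31 mA, V_CE ≈ 13 V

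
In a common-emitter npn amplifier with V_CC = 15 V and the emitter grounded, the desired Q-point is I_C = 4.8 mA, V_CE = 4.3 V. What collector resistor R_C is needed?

R_C ≈ 2.2 kΩ

Collector loop: V_CC = I_C·R_C + V_CE.
R_C = (V_CC − V_CE)/I_C = (15 − 4.3)/4.8 = 2.23 kΩ.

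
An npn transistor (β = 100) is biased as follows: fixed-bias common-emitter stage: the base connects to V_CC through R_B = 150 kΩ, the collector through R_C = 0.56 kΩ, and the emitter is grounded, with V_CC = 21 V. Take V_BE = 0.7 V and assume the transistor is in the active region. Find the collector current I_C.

Base loop: V_CC = I_B·R_B + V_BE, so I_B = (21 − 0.7)/150 kΩ = 0.135 mA.
In the active region I_C = β·I_B = 100 × 0.135 = 13.5 mA.
Collector loop: V_CE = V_CC − I_C·R_C = 21 − 13.5×0.56 = 13.4 V.
Since V_CE = 13.4 V > V_CE(sat) ≈ 0.2 V, the transistor is in the active region as assumed.

I_C ≈ 14 mA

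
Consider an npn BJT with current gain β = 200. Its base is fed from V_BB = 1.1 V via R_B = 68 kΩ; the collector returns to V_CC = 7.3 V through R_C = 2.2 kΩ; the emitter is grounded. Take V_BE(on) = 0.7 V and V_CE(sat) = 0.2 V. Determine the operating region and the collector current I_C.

active; I_C ≈ 1.2 mA

Assume active. Base-emitter loop: I_B = (V_BB − V_BE)/R_B = (1.1 − 0.7)/68 = 0.00588 mA.
I_C = β·I_B = 200×0.00588 = 1.18 mA.
V_CE = V_CC − I_C·R_C = 7.3 − 1.18×2.2 = 4.71 V > V_CE(sat), so the active-region assumption holds.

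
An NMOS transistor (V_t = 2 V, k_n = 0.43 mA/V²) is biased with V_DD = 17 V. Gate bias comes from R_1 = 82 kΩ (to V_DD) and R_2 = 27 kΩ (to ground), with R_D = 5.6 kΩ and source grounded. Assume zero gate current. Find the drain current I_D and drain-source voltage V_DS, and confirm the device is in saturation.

I_D ≈ 1.1 mA, V_DS ≈ 11 V

V_G = V_DD·R_2/(R_1+R_2) = 17×27/109 = 4.21 V. With the source grounded, V_GS = V_G = 4.21 V.
Assume saturation: I_D = (k_n/2)(V_GS − V_t)² = (0.43/2)×(4.21 − 2)² = 0.215×2.21² = 1.05 mA.
V_DS = V_DD − I_D·R_D = 17 − 1.05×5.6 = 11.1 V.
Saturation requires V_DS ≥ V_GS − V_t = 2.21 V; 11.1 ≥ 2.21 ✓.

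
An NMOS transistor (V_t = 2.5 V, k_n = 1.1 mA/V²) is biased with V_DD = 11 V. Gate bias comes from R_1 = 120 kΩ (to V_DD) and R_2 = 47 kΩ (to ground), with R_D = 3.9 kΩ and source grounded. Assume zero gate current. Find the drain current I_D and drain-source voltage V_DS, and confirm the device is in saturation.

I_D ≈ 0.2 mA, V_DS ≈ 10 V

V_G = V_DD·R_2/(R_1+R_2) = 11×47/167 = 3.1 V. With the source grounded, V_GS = V_G = 3.1 V.
Assume saturation: I_D = (k_n/2)(V_GS − V_t)² = (1.1/2)×(3.1 − 2.5)² = 0.55×0.596² = 0.195 mA.
V_DS = V_DD − I_D·R_D = 11 − 0.195×3.9 = 10.2 V.
Saturation requires V_DS ≥ V_GS − V_t = 0.596 V; 10.2 ≥ 0.596 ✓.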